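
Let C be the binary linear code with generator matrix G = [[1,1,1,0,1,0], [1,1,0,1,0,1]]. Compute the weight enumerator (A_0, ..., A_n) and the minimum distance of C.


Weight distribution: A_0 = 1, A_4 = 3. Minimum distance d = 4.

Enumerate all 2^2 = 4 messages m ∈ F_2^2.
For each, compute codeword c = mG in F_2^6, then tally its weight.
  m = 00 → c = 000000, weight = 0.
  m = 10 → c = 111010, weight = 4.
  m = 01 → c = 110101, weight = 4.
  m = 11 → c = 001111, weight = 4.
Tally weights:
  weight 0: 1 codewords.
  weight 4: 3 codewords.
Minimum distance d = smallest w > 0 with A_w > 0 = 4.
Sanity: Σ A_w = 4 = 2^2 = 4 ✓.


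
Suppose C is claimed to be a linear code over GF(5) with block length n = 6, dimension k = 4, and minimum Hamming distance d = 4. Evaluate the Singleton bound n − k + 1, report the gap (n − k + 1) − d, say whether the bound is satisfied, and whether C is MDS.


Singleton RHS = n − k + 1 = 3, slack = -1, bound violated (no such code; not MDS).

Singleton bound: d ≤ n − k + 1.
Here n = 6, k = 4, so n − k + 1 = 3.
Given d = 4, check d ≤ 3: NO.
Slack = (n − k + 1) − d = -1.
The slack is negative: d = 4 exceeds n − k + 1 = 3 by 1, so the Singleton bound is violated and no linear [6, 4, 4]_5 code can exist. In particular it is not MDS (MDS requires d = n − k + 1 exactly).
Description: the claimed parameters are [6, 4, 4]_5; such a code would be impossible (violates the Singleton bound).


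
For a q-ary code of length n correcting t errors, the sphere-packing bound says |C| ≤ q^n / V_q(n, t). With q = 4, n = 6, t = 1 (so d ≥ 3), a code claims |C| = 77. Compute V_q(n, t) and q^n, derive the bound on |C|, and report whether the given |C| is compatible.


V_q(n, t) = 19, q^n = 4096, Hamming bound = 215, |C| = 77 ≤ bound (satisfied).

Step 1: Compute V_q(n, t) = Σ_{j=0}^1 C(n, j) (q−1)^j.
  j = 0: C(6,0)·(3)^0 = 1·1 = 1.
  j = 1: C(6,1)·(3)^1 = 6·3 = 18.
  V_q(n, t) = 1 + 18 = 19.
Step 2: q^n = 4^6 = 4096.
Step 3: Hamming bound ⌊q^n / V_q(n,t)⌋ = ⌊4096/19⌋ = 215.
Step 4: Compare |C| = 77 to 215: satisfied.
The claimed |C| lies below the Hamming bound.


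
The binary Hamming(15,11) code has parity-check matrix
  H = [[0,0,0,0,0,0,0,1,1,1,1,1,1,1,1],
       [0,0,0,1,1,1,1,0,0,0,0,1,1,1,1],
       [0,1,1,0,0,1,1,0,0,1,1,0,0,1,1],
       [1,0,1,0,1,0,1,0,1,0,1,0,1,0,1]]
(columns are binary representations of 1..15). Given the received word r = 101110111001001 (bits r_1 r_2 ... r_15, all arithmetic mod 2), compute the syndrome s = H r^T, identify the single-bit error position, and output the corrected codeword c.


s = (0, 1, 1, 0)^T, error position = 6, corrected codeword c = 101111111001001

Compute s = H r^T mod 2 one row at a time:
  s_1 = 1 + 1 + 0 + 0 + 1 + 0 + 0 + 1 = 4 ≡ 0 (mod 2).
  s_2 = 1 + 1 + 0 + 1 + 1 + 0 + 0 + 1 = 5 ≡ 1 (mod 2).
  s_3 = 0 + 1 + 0 + 1 + 0 + 0 + 0 + 1 = 3 ≡ 1 (mod 2).
  s_4 = 1 + 1 + 1 + 1 + 1 + 0 + 0 + 1 = 6 ≡ 0 (mod 2).
s = (0, 1, 1, 0)^T — this equals column 6 of H (binary 0110), so error is at position 6.
Correct: flip bit 6 of r = 101110111001001 to get c = 101111111001001.


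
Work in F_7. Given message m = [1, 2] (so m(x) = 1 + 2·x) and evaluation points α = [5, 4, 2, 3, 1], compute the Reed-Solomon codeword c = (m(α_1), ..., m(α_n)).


c = [4, 2, 5, 0, 3]

Message polynomial: m(x) = 1 + 2·x (mod 7).
For each evaluation point α_i, compute m(α_i) mod 7:
  α_1 = 5: Horner steps 2 → 4, so m(5) = 4.
  α_2 = 4: Horner steps 2 → 2, so m(4) = 2.
  α_3 = 2: Horner steps 2 → 5, so m(2) = 5.
  α_4 = 3: Horner steps 2 → 0, so m(3) = 0.
  α_5 = 1: Horner steps 2 → 3, so m(1) = 3.
Codeword c = [4, 2, 5, 0, 3] ∈ F_7^5.


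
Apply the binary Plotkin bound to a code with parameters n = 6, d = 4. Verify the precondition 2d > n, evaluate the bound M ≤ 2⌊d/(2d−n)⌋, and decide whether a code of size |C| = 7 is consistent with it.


Plotkin bound M ≤ 4; given |C| = 7 > bound (violated).

Check applicability: 2d = 8, n = 6.
2d − n = 2 > 0, so Plotkin applies.
Compute d/(2d−n) = 4/2 ≈ 2.0000.
⌊d/(2d−n)⌋ = 2.
Plotkin bound: M ≤ 2·2 = 4.
Given |C| = 7, check: VIOLATED.
This |C| is above the Plotkin bound, so no binary code with n = 6, d = 4 and 7 codewords exists.


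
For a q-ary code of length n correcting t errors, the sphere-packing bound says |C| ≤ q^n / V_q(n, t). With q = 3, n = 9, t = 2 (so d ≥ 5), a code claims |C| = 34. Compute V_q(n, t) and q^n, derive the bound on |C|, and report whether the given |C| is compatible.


V_q(n, t) = 163, q^n = 19683, Hamming bound = 120, |C| = 34 ≤ bound (satisfied).

Step 1: Compute V_q(n, t) = Σ_{j=0}^2 C(n, j) (q−1)^j.
  j = 0: C(9,0)·(2)^0 = 1·1 = 1.
  j = 1: C(9,1)·(2)^1 = 9·2 = 18.
  j = 2: C(9,2)·(2)^2 = 36·4 = 144.
  V_q(n, t) = 1 + 18 + 144 = 163.
Step 2: q^n = 3^9 = 19683.
Step 3: Hamming bound ⌊q^n / V_q(n,t)⌋ = ⌊19683/163⌋ = 120.
Step 4: Compare |C| = 34 to 120: satisfied.
The claimed |C| lies below the Hamming bound.


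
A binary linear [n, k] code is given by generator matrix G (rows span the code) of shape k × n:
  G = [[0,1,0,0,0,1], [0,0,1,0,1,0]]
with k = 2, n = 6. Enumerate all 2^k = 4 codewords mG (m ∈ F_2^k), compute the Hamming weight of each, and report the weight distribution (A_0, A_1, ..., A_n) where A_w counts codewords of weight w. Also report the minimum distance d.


Weight distribution: A_0 = 1, A_2 = 2, A_4 = 1. Minimum distance d = 2.

Enumerate all 2^2 = 4 messages m ∈ F_2^2.
For each, compute codeword c = mG in F_2^6, then tally its weight.
  m = 00 → c = 000000, weight = 0.
  m = 10 → c = 010001, weight = 2.
  m = 01 → c = 001010, weight = 2.
  m = 11 → c = 011011, weight = 4.
Tally weights:
  weight 0: 1 codewords.
  weight 2: 2 codewords.
  weight 4: 1 codewords.
Minimum distance d = smallest w > 0 with A_w > 0 = 2.
Sanity: Σ A_w = 4 = 2^2 = 4 ✓.


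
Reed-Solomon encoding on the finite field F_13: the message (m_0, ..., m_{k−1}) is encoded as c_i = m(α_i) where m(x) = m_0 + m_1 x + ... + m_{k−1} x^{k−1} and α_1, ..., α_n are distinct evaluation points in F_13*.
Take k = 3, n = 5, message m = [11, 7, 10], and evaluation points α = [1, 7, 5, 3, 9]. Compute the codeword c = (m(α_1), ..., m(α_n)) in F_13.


c = [2, 4, 10, 5, 0]

Message polynomial: m(x) = 11 + 7·x + 10·x^2 (mod 13).
For each evaluation point α_i, compute m(α_i) mod 13:
  α_1 = 1: Horner steps 10 → 4 → 2, so m(1) = 2.
  α_2 = 7: Horner steps 10 → 12 → 4, so m(7) = 4.
  α_3 = 5: Horner steps 10 → 5 → 10, so m(5) = 10.
  α_4 = 3: Horner steps 10 → 11 → 5, so m(3) = 5.
  α_5 = 9: Horner steps 10 → 6 → 0, so m(9) = 0.
Codeword c = [2, 4, 10, 5, 0] ∈ F_13^5.


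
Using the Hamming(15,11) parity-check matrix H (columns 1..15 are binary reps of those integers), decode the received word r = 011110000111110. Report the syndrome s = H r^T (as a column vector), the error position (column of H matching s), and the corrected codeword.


s = (1, 1, 1, 0)^T, error position = 14, corrected codeword c = 011110000111100

Compute s = H r^T mod 2 one row at a time:
  s_1 = 0 + 0 + 1 + 1 + 1 + 1 + 1 + 0 = 5 ≡ 1 (mod 2).
  s_2 = 1 + 1 + 0 + 0 + 1 + 1 + 1 + 0 = 5 ≡ 1 (mod 2).
  s_3 = 1 + 1 + 0 + 0 + 1 + 1 + 1 + 0 = 5 ≡ 1 (mod 2).
  s_4 = 0 + 1 + 1 + 0 + 0 + 1 + 1 + 0 = 4 ≡ 0 (mod 2).
s = (1, 1, 1, 0)^T — this equals column 14 of H (binary 1110), so error is at position 14.
Correct: flip bit 14 of r = 011110000111110 to get c = 011110000111100.


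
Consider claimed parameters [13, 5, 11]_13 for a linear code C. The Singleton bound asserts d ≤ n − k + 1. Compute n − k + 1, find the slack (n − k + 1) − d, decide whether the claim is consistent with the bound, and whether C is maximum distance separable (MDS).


Singleton RHS = n − k + 1 = 9, slack = -2, bound violated (no such code; not MDS).

Singleton bound: d ≤ n − k + 1.
Here n = 13, k = 5, so n − k + 1 = 9.
Given d = 11, check d ≤ 9: NO.
Slack = (n − k + 1) − d = -2.
The slack is negative: d = 11 exceeds n − k + 1 = 9 by 2, so the Singleton bound is violated and no linear [13, 5, 11]_13 code can exist. In particular it is not MDS (MDS requires d = n − k + 1 exactly).
Description: the claimed parameters are [13, 5, 11]_13; such a code would be impossible (violates the Singleton bound).


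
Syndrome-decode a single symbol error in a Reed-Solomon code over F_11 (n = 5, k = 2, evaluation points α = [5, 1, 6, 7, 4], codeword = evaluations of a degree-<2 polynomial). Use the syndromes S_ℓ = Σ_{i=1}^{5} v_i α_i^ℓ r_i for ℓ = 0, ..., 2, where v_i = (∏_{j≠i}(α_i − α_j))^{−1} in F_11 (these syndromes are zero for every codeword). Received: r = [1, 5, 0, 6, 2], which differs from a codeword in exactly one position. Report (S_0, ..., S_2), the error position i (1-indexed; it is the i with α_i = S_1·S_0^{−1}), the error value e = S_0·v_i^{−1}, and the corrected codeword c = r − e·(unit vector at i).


S = (6, 9, 8), error at position 4, error magnitude e = 7, c = [1, 5, 0, 10, 2].

Step 1: column multipliers v_i = (∏_{j≠i}(α_i − α_j))^{−1} mod 11.
  i = 1 (α = 5): (5−1)(5−6)(5−7)(5−4) = 4·(−1)·(−2)·1 = 8 ≡ 8, so v_1 = 8^{−1} = 7 (mod 11).
  i = 2 (α = 1): (1−5)(1−6)(1−7)(1−4) = (−4)·(−5)·(−6)·(−3) = 360 ≡ 8, so v_2 = 8^{−1} = 7 (mod 11).
  i = 3 (α = 6): (6−5)(6−1)(6−7)(6−4) = 1·5·(−1)·2 = −10 ≡ 1, so v_3 = 1^{−1} = 1 (mod 11).
  i = 4 (α = 7): (7−5)(7−1)(7−6)(7−4) = 2·6·1·3 = 36 ≡ 3, so v_4 = 3^{−1} = 4 (mod 11).
  i = 5 (α = 4): (4−5)(4−1)(4−6)(4−7) = (−1)·3·(−2)·(−3) = −18 ≡ 4, so v_5 = 4^{−1} = 3 (mod 11).
  v = [7, 7, 1, 4, 3].
Step 2: syndromes of r = [1, 5, 0, 6, 2] (all sums mod 11).
  S_0 = Σ v_i r_i = 7·1 + 7·5 + 1·0 + 4·6 + 3·2 = 72 ≡ 6.
  S_1 = Σ v_i α_i r_i = 7·5·1 + 7·1·5 + 1·6·0 + 4·7·6 + 3·4·2 = 262 ≡ 9.
  α_i^2 mod 11 = [3, 1, 3, 5, 5].
  S_2 = Σ v_i α_i^2 r_i = 7·3·1 + 7·1·5 + 1·3·0 + 4·5·6 + 3·5·2 = 206 ≡ 8.
  S = (6, 9, 8) ≠ 0, so r is not a codeword (an error is present).
Step 3: locate the error. For a single error e at position i, S_ℓ = v_i·e·α_i^ℓ, so α_err = S_1/S_0.
  S_0^{−1} = 6^{−1} = 2 (mod 11), so α_err = 9·2 = 18 ≡ 7 = α_4. Error position i = 4.
  Consistency check: S_2/S_1 = 8·5 = 40 ≡ 7 = α_err ✓ (single-error assumption holds).
Step 4: error magnitude e = S_0/v_4 = S_0·∏_{j≠4}(α_4 − α_j) = 6·3 = 18 ≡ 7 (mod 11).
Step 5: correct position 4: c_4 = r_4 − e = 6 − 7 ≡ 10 (mod 11). Hence c = [1, 5, 0, 10, 2].
  Check: interpolating c through the α_i gives m(x) = 6 + 10·x (degree < 2) with m(α_i) = c_i for every i, so c is indeed a codeword.


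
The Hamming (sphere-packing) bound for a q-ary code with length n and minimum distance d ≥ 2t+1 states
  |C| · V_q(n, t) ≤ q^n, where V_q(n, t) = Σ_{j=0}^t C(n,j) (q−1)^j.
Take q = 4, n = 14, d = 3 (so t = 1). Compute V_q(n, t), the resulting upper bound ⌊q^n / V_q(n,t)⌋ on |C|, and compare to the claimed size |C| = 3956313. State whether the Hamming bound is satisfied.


V_q(n, t) = 43, q^n = 268435456, Hamming bound = 6242685, |C| = 3956313 ≤ bound (satisfied).

Step 1: Compute V_q(n, t) = Σ_{j=0}^1 C(n, j) (q−1)^j.
  j = 0: C(14,0)·(3)^0 = 1·1 = 1.
  j = 1: C(14,1)·(3)^1 = 14·3 = 42.
  V_q(n, t) = 1 + 42 = 43.
Step 2: q^n = 4^14 = 268435456.
Step 3: Hamming bound ⌊q^n / V_q(n,t)⌋ = ⌊268435456/43⌋ = 6242685.
Step 4: Compare |C| = 3956313 to 6242685: satisfied.
The claimed |C| lies below the Hamming bound.


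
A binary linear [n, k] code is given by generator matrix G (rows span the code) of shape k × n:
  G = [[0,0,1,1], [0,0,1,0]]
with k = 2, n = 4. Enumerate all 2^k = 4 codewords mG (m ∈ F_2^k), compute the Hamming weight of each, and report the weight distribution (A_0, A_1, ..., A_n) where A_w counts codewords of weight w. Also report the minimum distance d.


Weight distribution: A_0 = 1, A_1 = 2, A_2 = 1. Minimum distance d = 1.

Enumerate all 2^2 = 4 messages m ∈ F_2^2.
For each, compute codeword c = mG in F_2^4, then tally its weight.
  m = 00 → c = 0000, weight = 0.
  m = 10 → c = 0011, weight = 2.
  m = 01 → c = 0010, weight = 1.
  m = 11 → c = 0001, weight = 1.
Tally weights:
  weight 0: 1 codewords.
  weight 1: 2 codewords.
  weight 2: 1 codewords.
Minimum distance d = smallest w > 0 with A_w > 0 = 1.
Sanity: Σ A_w = 4 = 2^2 = 4 ✓.


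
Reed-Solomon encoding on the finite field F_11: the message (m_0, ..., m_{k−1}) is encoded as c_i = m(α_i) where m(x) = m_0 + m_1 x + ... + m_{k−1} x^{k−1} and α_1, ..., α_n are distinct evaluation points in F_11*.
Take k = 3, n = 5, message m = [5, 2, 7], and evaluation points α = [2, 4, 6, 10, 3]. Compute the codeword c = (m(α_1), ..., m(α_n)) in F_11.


c = [4, 4, 5, 10, 8]

Message polynomial: m(x) = 5 + 2·x + 7·x^2 (mod 11).
For each evaluation point α_i, compute m(α_i) mod 11:
  α_1 = 2: Horner steps 7 → 5 → 4, so m(2) = 4.
  α_2 = 4: Horner steps 7 → 8 → 4, so m(4) = 4.
  α_3 = 6: Horner steps 7 → 0 → 5, so m(6) = 5.
  α_4 = 10: Horner steps 7 → 6 → 10, so m(10) = 10.
  α_5 = 3: Horner steps 7 → 1 → 8, so m(3) = 8.
Codeword c = [4, 4, 5, 10, 8] ∈ F_11^5.


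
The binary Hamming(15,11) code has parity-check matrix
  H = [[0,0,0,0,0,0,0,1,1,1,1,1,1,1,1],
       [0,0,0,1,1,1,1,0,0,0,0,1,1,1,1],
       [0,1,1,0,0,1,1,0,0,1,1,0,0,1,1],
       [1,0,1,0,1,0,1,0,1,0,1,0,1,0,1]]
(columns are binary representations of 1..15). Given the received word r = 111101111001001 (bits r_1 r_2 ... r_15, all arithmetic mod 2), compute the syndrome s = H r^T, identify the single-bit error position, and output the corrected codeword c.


s = (0, 1, 1, 1)^T, error position = 7, corrected codeword c = 111101011001001

Compute s = H r^T mod 2 one row at a time:
  s_1 = 1 + 1 + 0 + 0 + 1 + 0 + 0 + 1 = 4 ≡ 0 (mod 2).
  s_2 = 1 + 0 + 1 + 1 + 1 + 0 + 0 + 1 = 5 ≡ 1 (mod 2).
  s_3 = 1 + 1 + 1 + 1 + 0 + 0 + 0 + 1 = 5 ≡ 1 (mod 2).
  s_4 = 1 + 1 + 0 + 1 + 1 + 0 + 0 + 1 = 5 ≡ 1 (mod 2).
s = (0, 1, 1, 1)^T — this equals column 7 of H (binary 0111), so error is at position 7.
Correct: flip bit 7 of r = 111101111001001 to get c = 111101011001001.


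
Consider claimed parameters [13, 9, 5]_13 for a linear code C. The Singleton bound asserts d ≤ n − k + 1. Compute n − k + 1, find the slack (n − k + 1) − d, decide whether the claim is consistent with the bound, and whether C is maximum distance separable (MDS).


Singleton RHS = n − k + 1 = 5, slack = 0, bound satisfied, MDS.

Singleton bound: d ≤ n − k + 1.
Here n = 13, k = 9, so n − k + 1 = 5.
Given d = 5, check d ≤ 5: YES.
Slack = (n − k + 1) − d = 0.
The code is MDS (slack = 0).
Description: the claimed parameters are [13, 9, 5]_13; such a code would be MDS (meets Singleton bound).


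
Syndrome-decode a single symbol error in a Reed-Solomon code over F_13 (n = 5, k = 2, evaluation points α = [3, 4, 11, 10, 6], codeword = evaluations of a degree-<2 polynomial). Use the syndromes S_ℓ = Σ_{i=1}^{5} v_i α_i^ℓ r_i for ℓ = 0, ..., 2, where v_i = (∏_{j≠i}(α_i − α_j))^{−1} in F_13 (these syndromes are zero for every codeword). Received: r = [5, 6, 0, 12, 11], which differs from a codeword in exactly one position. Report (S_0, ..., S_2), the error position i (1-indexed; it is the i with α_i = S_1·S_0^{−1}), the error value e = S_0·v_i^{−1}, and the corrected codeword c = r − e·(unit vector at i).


S = (1, 6, 10), error at position 5, error magnitude e = 3, c = [5, 6, 0, 12, 8].

Step 1: column multipliers v_i = (∏_{j≠i}(α_i − α_j))^{−1} mod 13.
  i = 1 (α = 3): (3−4)(3−11)(3−10)(3−6) = (−1)·(−8)·(−7)·(−3) = 168 ≡ 12, so v_1 = 12^{−1} = 12 (mod 13).
  i = 2 (α = 4): (4−3)(4−11)(4−10)(4−6) = 1·(−7)·(−6)·(−2) = −84 ≡ 7, so v_2 = 7^{−1} = 2 (mod 13).
  i = 3 (α = 11): (11−3)(11−4)(11−10)(11−6) = 8·7·1·5 = 280 ≡ 7, so v_3 = 7^{−1} = 2 (mod 13).
  i = 4 (α = 10): (10−3)(10−4)(10−11)(10−6) = 7·6·(−1)·4 = −168 ≡ 1, so v_4 = 1^{−1} = 1 (mod 13).
  i = 5 (α = 6): (6−3)(6−4)(6−11)(6−10) = 3·2·(−5)·(−4) = 120 ≡ 3, so v_5 = 3^{−1} = 9 (mod 13).
  v = [12, 2, 2, 1, 9].
Step 2: syndromes of r = [5, 6, 0, 12, 11] (all sums mod 13).
  S_0 = Σ v_i r_i = 12·5 + 2·6 + 2·0 + 1·12 + 9·11 = 183 ≡ 1.
  S_1 = Σ v_i α_i r_i = 12·3·5 + 2·4·6 + 2·11·0 + 1·10·12 + 9·6·11 = 942 ≡ 6.
  α_i^2 mod 13 = [9, 3, 4, 9, 10].
  S_2 = Σ v_i α_i^2 r_i = 12·9·5 + 2·3·6 + 2·4·0 + 1·9·12 + 9·10·11 = 1674 ≡ 10.
  S = (1, 6, 10) ≠ 0, so r is not a codeword (an error is present).
Step 3: locate the error. For a single error e at position i, S_ℓ = v_i·e·α_i^ℓ, so α_err = S_1/S_0.
  S_0^{−1} = 1^{−1} = 1 (mod 13), so α_err = 6·1 = 6 ≡ 6 = α_5. Error position i = 5.
  Consistency check: S_2/S_1 = 10·11 = 110 ≡ 6 = α_err ✓ (single-error assumption holds).
Step 4: error magnitude e = S_0/v_5 = S_0·∏_{j≠5}(α_5 − α_j) = 1·3 = 3 ≡ 3 (mod 13).
Step 5: correct position 5: c_5 = r_5 − e = 11 − 3 ≡ 8 (mod 13). Hence c = [5, 6, 0, 12, 8].
  Check: interpolating c through the α_i gives m(x) = 2 + 1·x (degree < 2) with m(α_i) = c_i for every i, so c is indeed a codeword.


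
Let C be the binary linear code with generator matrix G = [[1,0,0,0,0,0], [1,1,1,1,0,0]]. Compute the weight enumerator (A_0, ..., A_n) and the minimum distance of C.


Weight distribution: A_0 = 1, A_1 = 1, A_3 = 1, A_4 = 1. Minimum distance d = 1.

Enumerate all 2^2 = 4 messages m ∈ F_2^2.
For each, compute codeword c = mG in F_2^6, then tally its weight.
  m = 00 → c = 000000, weight = 0.
  m = 10 → c = 100000, weight = 1.
  m = 01 → c = 111100, weight = 4.
  m = 11 → c = 011100, weight = 3.
Tally weights:
  weight 0: 1 codewords.
  weight 1: 1 codewords.
  weight 3: 1 codewords.
  weight 4: 1 codewords.
Minimum distance d = smallest w > 0 with A_w > 0 = 1.
Sanity: Σ A_w = 4 = 2^2 = 4 ✓.


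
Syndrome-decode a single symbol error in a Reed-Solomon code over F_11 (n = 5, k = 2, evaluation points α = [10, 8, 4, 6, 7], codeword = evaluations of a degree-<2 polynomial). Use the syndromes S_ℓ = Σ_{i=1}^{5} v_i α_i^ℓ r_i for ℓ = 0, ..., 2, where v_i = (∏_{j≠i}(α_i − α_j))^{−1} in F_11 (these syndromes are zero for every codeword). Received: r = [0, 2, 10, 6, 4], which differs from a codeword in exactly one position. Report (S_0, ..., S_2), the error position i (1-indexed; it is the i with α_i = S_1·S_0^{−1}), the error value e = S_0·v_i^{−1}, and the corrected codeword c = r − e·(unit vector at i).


S = (2, 9, 2), error at position 1, error magnitude e = 2, c = [9, 2, 10, 6, 4].

Step 1: column multipliers v_i = (∏_{j≠i}(α_i − α_j))^{−1} mod 11.
  i = 1 (α = 10): (10−8)(10−4)(10−6)(10−7) = 2·6·4·3 = 144 ≡ 1, so v_1 = 1^{−1} = 1 (mod 11).
  i = 2 (α = 8): (8−10)(8−4)(8−6)(8−7) = (−2)·4·2·1 = −16 ≡ 6, so v_2 = 6^{−1} = 2 (mod 11).
  i = 3 (α = 4): (4−10)(4−8)(4−6)(4−7) = (−6)·(−4)·(−2)·(−3) = 144 ≡ 1, so v_3 = 1^{−1} = 1 (mod 11).
  i = 4 (α = 6): (6−10)(6−8)(6−4)(6−7) = (−4)·(−2)·2·(−1) = −16 ≡ 6, so v_4 = 6^{−1} = 2 (mod 11).
  i = 5 (α = 7): (7−10)(7−8)(7−4)(7−6) = (−3)·(−1)·3·1 = 9 ≡ 9, so v_5 = 9^{−1} = 5 (mod 11).
  v = [1, 2, 1, 2, 5].
Step 2: syndromes of r = [0, 2, 10, 6, 4] (all sums mod 11).
  S_0 = Σ v_i r_i = 1·0 + 2·2 + 1·10 + 2·6 + 5·4 = 46 ≡ 2.
  S_1 = Σ v_i α_i r_i = 1·10·0 + 2·8·2 + 1·4·10 + 2·6·6 + 5·7·4 = 284 ≡ 9.
  α_i^2 mod 11 = [1, 9, 5, 3, 5].
  S_2 = Σ v_i α_i^2 r_i = 1·1·0 + 2·9·2 + 1·5·10 + 2·3·6 + 5·5·4 = 222 ≡ 2.
  S = (2, 9, 2) ≠ 0, so r is not a codeword (an error is present).
Step 3: locate the error. For a single error e at position i, S_ℓ = v_i·e·α_i^ℓ, so α_err = S_1/S_0.
  S_0^{−1} = 2^{−1} = 6 (mod 11), so α_err = 9·6 = 54 ≡ 10 = α_1. Error position i = 1.
  Consistency check: S_2/S_1 = 2·5 = 10 ≡ 10 = α_err ✓ (single-error assumption holds).
Step 4: error magnitude e = S_0/v_1 = S_0·∏_{j≠1}(α_1 − α_j) = 2·1 = 2 ≡ 2 (mod 11).
Step 5: correct position 1: c_1 = r_1 − e = 0 − 2 ≡ 9 (mod 11). Hence c = [9, 2, 10, 6, 4].
  Check: interpolating c through the α_i gives m(x) = 7 + 9·x (degree < 2) with m(α_i) = c_i for every i, so c is indeed a codeword.


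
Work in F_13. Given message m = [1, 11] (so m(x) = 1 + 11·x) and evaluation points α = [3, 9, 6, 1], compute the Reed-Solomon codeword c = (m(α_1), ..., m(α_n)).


c = [8, 9, 2, 12]

Message polynomial: m(x) = 1 + 11·x (mod 13).
For each evaluation point α_i, compute m(α_i) mod 13:
  α_1 = 3: Horner steps 11 → 8, so m(3) = 8.
  α_2 = 9: Horner steps 11 → 9, so m(9) = 9.
  α_3 = 6: Horner steps 11 → 2, so m(6) = 2.
  α_4 = 1: Horner steps 11 → 12, so m(1) = 12.
Codeword c = [8, 9, 2, 12] ∈ F_13^4.


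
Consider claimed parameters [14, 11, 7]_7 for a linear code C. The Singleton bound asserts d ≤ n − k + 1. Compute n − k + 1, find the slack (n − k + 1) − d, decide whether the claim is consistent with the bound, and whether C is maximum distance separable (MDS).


Singleton RHS = n − k + 1 = 4, slack = -3, bound violated (no such code; not MDS).

Singleton bound: d ≤ n − k + 1.
Here n = 14, k = 11, so n − k + 1 = 4.
Given d = 7, check d ≤ 4: NO.
Slack = (n − k + 1) − d = -3.
The slack is negative: d = 7 exceeds n − k + 1 = 4 by 3, so the Singleton bound is violated and no linear [14, 11, 7]_7 code can exist. In particular it is not MDS (MDS requires d = n − k + 1 exactly).
Description: the claimed parameters are [14, 11, 7]_7; such a code would be impossible (violates the Singleton bound).


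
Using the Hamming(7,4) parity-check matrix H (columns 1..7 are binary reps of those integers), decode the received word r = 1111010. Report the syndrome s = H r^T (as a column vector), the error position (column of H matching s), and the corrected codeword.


s = (0, 1, 0)^T, error position = 2, corrected codeword c = 1011010

Compute s = H r^T mod 2 one row at a time:
  s_1 = 1 + 0 + 1 + 0 = 2 ≡ 0 (mod 2).
  s_2 = 1 + 1 + 1 + 0 = 3 ≡ 1 (mod 2).
  s_3 = 1 + 1 + 0 + 0 = 2 ≡ 0 (mod 2).
s = (0, 1, 0)^T — this equals column 2 of H (binary 010), so error is at position 2.
Correct: flip bit 2 of r = 1111010 to get c = 1011010.


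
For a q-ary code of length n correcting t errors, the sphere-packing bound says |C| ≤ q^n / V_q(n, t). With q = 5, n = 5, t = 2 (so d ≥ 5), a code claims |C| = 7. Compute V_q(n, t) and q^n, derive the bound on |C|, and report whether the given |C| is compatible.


V_q(n, t) = 181, q^n = 3125, Hamming bound = 17, |C| = 7 ≤ bound (satisfied).

Step 1: Compute V_q(n, t) = Σ_{j=0}^2 C(n, j) (q−1)^j.
  j = 0: C(5,0)·(4)^0 = 1·1 = 1.
  j = 1: C(5,1)·(4)^1 = 5·4 = 20.
  j = 2: C(5,2)·(4)^2 = 10·16 = 160.
  V_q(n, t) = 1 + 20 + 160 = 181.
Step 2: q^n = 5^5 = 3125.
Step 3: Hamming bound ⌊q^n / V_q(n,t)⌋ = ⌊3125/181⌋ = 17.
Step 4: Compare |C| = 7 to 17: satisfied.
The claimed |C| lies below the Hamming bound.


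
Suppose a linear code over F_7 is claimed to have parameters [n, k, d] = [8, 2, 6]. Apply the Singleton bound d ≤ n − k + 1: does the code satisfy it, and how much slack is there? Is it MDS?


Singleton RHS = n − k + 1 = 7, slack = 1, bound satisfied, not MDS.

Singleton bound: d ≤ n − k + 1.
Here n = 8, k = 2, so n − k + 1 = 7.
Given d = 6, check d ≤ 7: YES.
Slack = (n − k + 1) − d = 1.
The code is NOT MDS (slack = 1 > 0).
Description: the claimed parameters are [8, 2, 6]_7; such a code would be non-MDS.


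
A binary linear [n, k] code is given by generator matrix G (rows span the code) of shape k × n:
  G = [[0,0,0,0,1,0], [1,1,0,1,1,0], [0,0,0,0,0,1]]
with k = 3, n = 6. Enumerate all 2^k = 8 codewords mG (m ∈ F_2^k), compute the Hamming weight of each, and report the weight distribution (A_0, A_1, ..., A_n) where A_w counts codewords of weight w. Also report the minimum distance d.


Weight distribution: A_0 = 1, A_1 = 2, A_2 = 1, A_3 = 1, A_4 = 2, A_5 = 1. Minimum distance d = 1.

Enumerate all 2^3 = 8 messages m ∈ F_2^3.
For each, compute codeword c = mG in F_2^6, then tally its weight.
  m = 000 → c = 000000, weight = 0.
  m = 100 → c = 000010, weight = 1.
  m = 010 → c = 110110, weight = 4.
  m = 110 → c = 110100, weight = 3.
  m = 001 → c = 000001, weight = 1.
  m = 101 → c = 000011, weight = 2.
  m = 011 → c = 110111, weight = 5.
  m = 111 → c = 110101, weight = 4.
Tally weights:
  weight 0: 1 codewords.
  weight 1: 2 codewords.
  weight 2: 1 codewords.
  weight 3: 1 codewords.
  weight 4: 2 codewords.
  weight 5: 1 codewords.
Minimum distance d = smallest w > 0 with A_w > 0 = 1.
Sanity: Σ A_w = 8 = 2^3 = 8 ✓.


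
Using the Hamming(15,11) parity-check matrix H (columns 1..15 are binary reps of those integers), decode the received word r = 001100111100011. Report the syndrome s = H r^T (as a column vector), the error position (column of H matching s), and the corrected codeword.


s = (1, 0, 1, 0)^T, error position = 10, corrected codeword c = 001100111000011

Compute s = H r^T mod 2 one row at a time:
  s_1 = 1 + 1 + 1 + 0 + 0 + 0 + 1 + 1 = 5 ≡ 1 (mod 2).
  s_2 = 1 + 0 + 0 + 1 + 0 + 0 + 1 + 1 = 4 ≡ 0 (mod 2).
  s_3 = 0 + 1 + 0 + 1 + 1 + 0 + 1 + 1 = 5 ≡ 1 (mod 2).
  s_4 = 0 + 1 + 0 + 1 + 1 + 0 + 0 + 1 = 4 ≡ 0 (mod 2).
s = (1, 0, 1, 0)^T — this equals column 10 of H (binary 1010), so error is at position 10.
Correct: flip bit 10 of r = 001100111100011 to get c = 001100111000011.


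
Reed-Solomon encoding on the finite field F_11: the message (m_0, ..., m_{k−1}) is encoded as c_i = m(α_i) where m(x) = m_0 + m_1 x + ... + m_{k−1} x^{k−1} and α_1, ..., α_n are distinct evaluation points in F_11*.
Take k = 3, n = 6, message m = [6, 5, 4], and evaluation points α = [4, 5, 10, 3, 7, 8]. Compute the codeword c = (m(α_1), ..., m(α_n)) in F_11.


c = [2, 10, 5, 2, 6, 5]

Message polynomial: m(x) = 6 + 5·x + 4·x^2 (mod 11).
For each evaluation point α_i, compute m(α_i) mod 11:
  α_1 = 4: Horner steps 4 → 10 → 2, so m(4) = 2.
  α_2 = 5: Horner steps 4 → 3 → 10, so m(5) = 10.
  α_3 = 10: Horner steps 4 → 1 → 5, so m(10) = 5.
  α_4 = 3: Horner steps 4 → 6 → 2, so m(3) = 2.
  α_5 = 7: Horner steps 4 → 0 → 6, so m(7) = 6.
  α_6 = 8: Horner steps 4 → 4 → 5, so m(8) = 5.
Codeword c = [2, 10, 5, 2, 6, 5] ∈ F_11^6.


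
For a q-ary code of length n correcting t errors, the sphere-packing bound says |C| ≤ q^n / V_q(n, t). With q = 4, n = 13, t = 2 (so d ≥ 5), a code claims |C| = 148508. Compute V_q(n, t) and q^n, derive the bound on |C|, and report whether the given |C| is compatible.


V_q(n, t) = 742, q^n = 67108864, Hamming bound = 90443, |C| = 148508 > bound (violated).

Step 1: Compute V_q(n, t) = Σ_{j=0}^2 C(n, j) (q−1)^j.
  j = 0: C(13,0)·(3)^0 = 1·1 = 1.
  j = 1: C(13,1)·(3)^1 = 13·3 = 39.
  j = 2: C(13,2)·(3)^2 = 78·9 = 702.
  V_q(n, t) = 1 + 39 + 702 = 742.
Step 2: q^n = 4^13 = 67108864.
Step 3: Hamming bound ⌊q^n / V_q(n,t)⌋ = ⌊67108864/742⌋ = 90443.
Step 4: Compare |C| = 148508 to 90443: violated.
The claimed |C| lies above the Hamming bound, so no 4-ary code of length 13 with d ≥ 5 can have 148508 codewords.


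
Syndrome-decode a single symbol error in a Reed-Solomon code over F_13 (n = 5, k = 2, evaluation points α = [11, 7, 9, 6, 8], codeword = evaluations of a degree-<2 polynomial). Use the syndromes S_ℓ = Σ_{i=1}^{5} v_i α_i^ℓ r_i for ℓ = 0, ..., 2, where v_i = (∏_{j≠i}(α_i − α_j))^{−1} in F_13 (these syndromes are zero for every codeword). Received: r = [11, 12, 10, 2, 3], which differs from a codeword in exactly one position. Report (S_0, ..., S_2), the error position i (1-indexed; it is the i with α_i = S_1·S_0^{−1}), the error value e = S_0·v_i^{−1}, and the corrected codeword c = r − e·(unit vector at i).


S = (11, 12, 6), error at position 2, error magnitude e = 3, c = [11, 9, 10, 2, 3].

Step 1: column multipliers v_i = (∏_{j≠i}(α_i − α_j))^{−1} mod 13.
  i = 1 (α = 11): (11−7)(11−9)(11−6)(11−8) = 4·2·5·3 = 120 ≡ 3, so v_1 = 3^{−1} = 9 (mod 13).
  i = 2 (α = 7): (7−11)(7−9)(7−6)(7−8) = (−4)·(−2)·1·(−1) = −8 ≡ 5, so v_2 = 5^{−1} = 8 (mod 13).
  i = 3 (α = 9): (9−11)(9−7)(9−6)(9−8) = (−2)·2·3·1 = −12 ≡ 1, so v_3 = 1^{−1} = 1 (mod 13).
  i = 4 (α = 6): (6−11)(6−7)(6−9)(6−8) = (−5)·(−1)·(−3)·(−2) = 30 ≡ 4, so v_4 = 4^{−1} = 10 (mod 13).
  i = 5 (α = 8): (8−11)(8−7)(8−9)(8−6) = (−3)·1·(−1)·2 = 6 ≡ 6, so v_5 = 6^{−1} = 11 (mod 13).
  v = [9, 8, 1, 10, 11].
Step 2: syndromes of r = [11, 12, 10, 2, 3] (all sums mod 13).
  S_0 = Σ v_i r_i = 9·11 + 8·12 + 1·10 + 10·2 + 11·3 = 258 ≡ 11.
  S_1 = Σ v_i α_i r_i = 9·11·11 + 8·7·12 + 1·9·10 + 10·6·2 + 11·8·3 = 2235 ≡ 12.
  α_i^2 mod 13 = [4, 10, 3, 10, 12].
  S_2 = Σ v_i α_i^2 r_i = 9·4·11 + 8·10·12 + 1·3·10 + 10·10·2 + 11·12·3 = 1982 ≡ 6.
  S = (11, 12, 6) ≠ 0, so r is not a codeword (an error is present).
Step 3: locate the error. For a single error e at position i, S_ℓ = v_i·e·α_i^ℓ, so α_err = S_1/S_0.
  S_0^{−1} = 11^{−1} = 6 (mod 13), so α_err = 12·6 = 72 ≡ 7 = α_2. Error position i = 2.
  Consistency check: S_2/S_1 = 6·12 = 72 ≡ 7 = α_err ✓ (single-error assumption holds).
Step 4: error magnitude e = S_0/v_2 = S_0·∏_{j≠2}(α_2 − α_j) = 11·5 = 55 ≡ 3 (mod 13).
Step 5: correct position 2: c_2 = r_2 − e = 12 − 3 ≡ 9 (mod 13). Hence c = [11, 9, 10, 2, 3].
  Check: interpolating c through the α_i gives m(x) = 12 + 7·x (degree < 2) with m(α_i) = c_i for every i, so c is indeed a codeword.


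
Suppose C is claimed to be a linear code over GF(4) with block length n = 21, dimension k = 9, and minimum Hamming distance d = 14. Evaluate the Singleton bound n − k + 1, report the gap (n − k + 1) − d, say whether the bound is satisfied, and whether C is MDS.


Singleton RHS = n − k + 1 = 13, slack = -1, bound violated (no such code; not MDS).

Singleton bound: d ≤ n − k + 1.
Here n = 21, k = 9, so n − k + 1 = 13.
Given d = 14, check d ≤ 13: NO.
Slack = (n − k + 1) − d = -1.
The slack is negative: d = 14 exceeds n − k + 1 = 13 by 1, so the Singleton bound is violated and no linear [21, 9, 14]_4 code can exist. In particular it is not MDS (MDS requires d = n − k + 1 exactly).
Description: the claimed parameters are [21, 9, 14]_4; such a code would be impossible (violates the Singleton bound).


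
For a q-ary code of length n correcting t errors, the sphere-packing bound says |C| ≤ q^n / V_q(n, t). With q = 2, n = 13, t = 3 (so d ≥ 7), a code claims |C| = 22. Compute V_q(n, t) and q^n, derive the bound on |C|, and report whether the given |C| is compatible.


V_q(n, t) = 378, q^n = 8192, Hamming bound = 21, |C| = 22 > bound (violated).

Step 1: Compute V_q(n, t) = Σ_{j=0}^3 C(n, j) (q−1)^j.
  j = 0: C(13,0)·(1)^0 = 1·1 = 1.
  j = 1: C(13,1)·(1)^1 = 13·1 = 13.
  j = 2: C(13,2)·(1)^2 = 78·1 = 78.
  j = 3: C(13,3)·(1)^3 = 286·1 = 286.
  V_q(n, t) = 1 + 13 + 78 + 286 = 378.
Step 2: q^n = 2^13 = 8192.
Step 3: Hamming bound ⌊q^n / V_q(n,t)⌋ = ⌊8192/378⌋ = 21.
Step 4: Compare |C| = 22 to 21: violated.
The claimed |C| lies above the Hamming bound, so no 2-ary code of length 13 with d ≥ 7 can have 22 codewords.


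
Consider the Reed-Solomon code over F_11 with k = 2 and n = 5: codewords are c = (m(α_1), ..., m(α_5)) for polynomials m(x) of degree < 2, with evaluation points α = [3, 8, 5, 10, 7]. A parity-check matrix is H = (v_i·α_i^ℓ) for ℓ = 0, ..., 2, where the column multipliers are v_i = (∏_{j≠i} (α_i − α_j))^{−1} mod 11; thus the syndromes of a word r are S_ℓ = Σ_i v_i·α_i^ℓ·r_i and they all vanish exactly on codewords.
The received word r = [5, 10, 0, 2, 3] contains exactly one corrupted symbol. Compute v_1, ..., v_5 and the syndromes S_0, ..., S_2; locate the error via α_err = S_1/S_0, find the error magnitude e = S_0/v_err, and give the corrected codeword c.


S = (6, 7, 10), error at position 1, error magnitude e = 8, c = [8, 10, 0, 2, 3].

Step 1: column multipliers v_i = (∏_{j≠i}(α_i − α_j))^{−1} mod 11.
  i = 1 (α = 3): (3−8)(3−5)(3−10)(3−7) = (−5)·(−2)·(−7)·(−4) = 280 ≡ 5, so v_1 = 5^{−1} = 9 (mod 11).
  i = 2 (α = 8): (8−3)(8−5)(8−10)(8−7) = 5·3·(−2)·1 = −30 ≡ 3, so v_2 = 3^{−1} = 4 (mod 11).
  i = 3 (α = 5): (5−3)(5−8)(5−10)(5−7) = 2·(−3)·(−5)·(−2) = −60 ≡ 6, so v_3 = 6^{−1} = 2 (mod 11).
  i = 4 (α = 10): (10−3)(10−8)(10−5)(10−7) = 7·2·5·3 = 210 ≡ 1, so v_4 = 1^{−1} = 1 (mod 11).
  i = 5 (α = 7): (7−3)(7−8)(7−5)(7−10) = 4·(−1)·2·(−3) = 24 ≡ 2, so v_5 = 2^{−1} = 6 (mod 11).
  v = [9, 4, 2, 1, 6].
Step 2: syndromes of r = [5, 10, 0, 2, 3] (all sums mod 11).
  S_0 = Σ v_i r_i = 9·5 + 4·10 + 2·0 + 1·2 + 6·3 = 105 ≡ 6.
  S_1 = Σ v_i α_i r_i = 9·3·5 + 4·8·10 + 2·5·0 + 1·10·2 + 6·7·3 = 601 ≡ 7.
  α_i^2 mod 11 = [9, 9, 3, 1, 5].
  S_2 = Σ v_i α_i^2 r_i = 9·9·5 + 4·9·10 + 2·3·0 + 1·1·2 + 6·5·3 = 857 ≡ 10.
  S = (6, 7, 10) ≠ 0, so r is not a codeword (an error is present).
Step 3: locate the error. For a single error e at position i, S_ℓ = v_i·e·α_i^ℓ, so α_err = S_1/S_0.
  S_0^{−1} = 6^{−1} = 2 (mod 11), so α_err = 7·2 = 14 ≡ 3 = α_1. Error position i = 1.
  Consistency check: S_2/S_1 = 10·8 = 80 ≡ 3 = α_err ✓ (single-error assumption holds).
Step 4: error magnitude e = S_0/v_1 = S_0·∏_{j≠1}(α_1 − α_j) = 6·5 = 30 ≡ 8 (mod 11).
Step 5: correct position 1: c_1 = r_1 − e = 5 − 8 ≡ 8 (mod 11). Hence c = [8, 10, 0, 2, 3].
  Check: interpolating c through the α_i gives m(x) = 9 + 7·x (degree < 2) with m(α_i) = c_i for every i, so c is indeed a codeword.


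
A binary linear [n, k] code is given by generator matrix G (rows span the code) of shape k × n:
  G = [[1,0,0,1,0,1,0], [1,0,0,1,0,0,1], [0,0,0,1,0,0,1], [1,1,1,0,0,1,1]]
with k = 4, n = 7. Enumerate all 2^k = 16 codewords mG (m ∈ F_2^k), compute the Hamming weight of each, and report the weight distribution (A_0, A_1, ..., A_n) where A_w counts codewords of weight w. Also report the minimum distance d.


Weight distribution: A_0 = 1, A_1 = 1, A_2 = 4, A_3 = 4, A_4 = 3, A_5 = 3. Minimum distance d = 1.

Enumerate all 2^4 = 16 messages m ∈ F_2^4.
For each, compute codeword c = mG in F_2^7, then tally its weight.
  m = 0000 → c = 0000000, weight = 0.
  m = 1000 → c = 1001010, weight = 3.
  m = 0100 → c = 1001001, weight = 3.
  m = 1100 → c = 0000011, weight = 2.
  m = 0010 → c = 0001001, weight = 2.
  m = 1010 → c = 1000011, weight = 3.
  m = 0110 → c = 1000000, weight = 1.
  m = 1110 → c = 0001010, weight = 2.
  m = 0001 → c = 1110011, weight = 5.
  m = 1001 → c = 0111001, weight = 4.
  m = 0101 → c = 0111010, weight = 4.
  m = 1101 → c = 1110000, weight = 3.
  m = 0011 → c = 1111010, weight = 5.
  m = 1011 → c = 0110000, weight = 2.
  m = 0111 → c = 0110011, weight = 4.
  m = 1111 → c = 1111001, weight = 5.
Tally weights:
  weight 0: 1 codewords.
  weight 1: 1 codewords.
  weight 2: 4 codewords.
  weight 3: 4 codewords.
  weight 4: 3 codewords.
  weight 5: 3 codewords.
Minimum distance d = smallest w > 0 with A_w > 0 = 1.
Sanity: Σ A_w = 16 = 2^4 = 16 ✓.


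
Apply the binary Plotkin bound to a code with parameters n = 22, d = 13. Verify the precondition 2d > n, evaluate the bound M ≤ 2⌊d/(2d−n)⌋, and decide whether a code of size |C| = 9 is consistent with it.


Plotkin bound M ≤ 6; given |C| = 9 > bound (violated).

Check applicability: 2d = 26, n = 22.
2d − n = 4 > 0, so Plotkin applies.
Compute d/(2d−n) = 13/4 ≈ 3.2500.
⌊d/(2d−n)⌋ = 3.
Plotkin bound: M ≤ 2·3 = 6.
Given |C| = 9, check: VIOLATED.
This |C| is above the Plotkin bound, so no binary code with n = 22, d = 13 and 9 codewords exists.


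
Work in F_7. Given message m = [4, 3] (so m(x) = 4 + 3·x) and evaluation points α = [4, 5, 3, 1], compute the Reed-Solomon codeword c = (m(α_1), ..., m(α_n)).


c = [2, 5, 6, 0]

Message polynomial: m(x) = 4 + 3·x (mod 7).
For each evaluation point α_i, compute m(α_i) mod 7:
  α_1 = 4: Horner steps 3 → 2, so m(4) = 2.
  α_2 = 5: Horner steps 3 → 5, so m(5) = 5.
  α_3 = 3: Horner steps 3 → 6, so m(3) = 6.
  α_4 = 1: Horner steps 3 → 0, so m(1) = 0.
Codeword c = [2, 5, 6, 0] ∈ F_7^4.


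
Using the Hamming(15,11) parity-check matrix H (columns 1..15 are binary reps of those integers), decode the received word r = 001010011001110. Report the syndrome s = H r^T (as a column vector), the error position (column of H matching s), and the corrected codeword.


s = (1, 0, 0, 0)^T, error position = 8, corrected codeword c = 001010001001110

Compute s = H r^T mod 2 one row at a time:
  s_1 = 1 + 1 + 0 + 0 + 1 + 1 + 1 + 0 = 5 ≡ 1 (mod 2).
  s_2 = 0 + 1 + 0 + 0 + 1 + 1 + 1 + 0 = 4 ≡ 0 (mod 2).
  s_3 = 0 + 1 + 0 + 0 + 0 + 0 + 1 + 0 = 2 ≡ 0 (mod 2).
  s_4 = 0 + 1 + 1 + 0 + 1 + 0 + 1 + 0 = 4 ≡ 0 (mod 2).
s = (1, 0, 0, 0)^T — this equals column 8 of H (binary 1000), so error is at position 8.
Correct: flip bit 8 of r = 001010011001110 to get c = 001010001001110.


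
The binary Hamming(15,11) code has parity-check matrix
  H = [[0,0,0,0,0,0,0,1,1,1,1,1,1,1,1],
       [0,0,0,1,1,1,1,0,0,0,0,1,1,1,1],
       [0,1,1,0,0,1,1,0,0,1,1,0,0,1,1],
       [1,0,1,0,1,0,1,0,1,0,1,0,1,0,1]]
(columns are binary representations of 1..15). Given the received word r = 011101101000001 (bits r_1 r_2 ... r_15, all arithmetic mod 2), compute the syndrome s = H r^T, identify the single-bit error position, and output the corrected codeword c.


s = (0, 0, 1, 0)^T, error position = 2, corrected codeword c = 001101101000001

Compute s = H r^T mod 2 one row at a time:
  s_1 = 0 + 1 + 0 + 0 + 0 + 0 + 0 + 1 = 2 ≡ 0 (mod 2).
  s_2 = 1 + 0 + 1 + 1 + 0 + 0 + 0 + 1 = 4 ≡ 0 (mod 2).
  s_3 = 1 + 1 + 1 + 1 + 0 + 0 + 0 + 1 = 5 ≡ 1 (mod 2).
  s_4 = 0 + 1 + 0 + 1 + 1 + 0 + 0 + 1 = 4 ≡ 0 (mod 2).
s = (0, 0, 1, 0)^T — this equals column 2 of H (binary 0010), so error is at position 2.
Correct: flip bit 2 of r = 011101101000001 to get c = 001101101000001.


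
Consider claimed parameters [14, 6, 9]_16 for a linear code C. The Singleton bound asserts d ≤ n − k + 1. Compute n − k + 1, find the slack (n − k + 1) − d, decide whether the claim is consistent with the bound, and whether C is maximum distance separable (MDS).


Singleton RHS = n − k + 1 = 9, slack = 0, bound satisfied, MDS.

Singleton bound: d ≤ n − k + 1.
Here n = 14, k = 6, so n − k + 1 = 9.
Given d = 9, check d ≤ 9: YES.
Slack = (n − k + 1) − d = 0.
The code is MDS (slack = 0).
Description: the claimed parameters are [14, 6, 9]_16; such a code would be MDS (meets Singleton bound).


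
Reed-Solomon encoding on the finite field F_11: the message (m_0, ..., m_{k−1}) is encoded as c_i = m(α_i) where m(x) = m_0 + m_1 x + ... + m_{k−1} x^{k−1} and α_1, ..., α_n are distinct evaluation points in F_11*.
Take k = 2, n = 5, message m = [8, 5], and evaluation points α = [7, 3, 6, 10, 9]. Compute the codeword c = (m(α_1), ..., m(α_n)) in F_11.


c = [10, 1, 5, 3, 9]

Message polynomial: m(x) = 8 + 5·x (mod 11).
For each evaluation point α_i, compute m(α_i) mod 11:
  α_1 = 7: Horner steps 5 → 10, so m(7) = 10.
  α_2 = 3: Horner steps 5 → 1, so m(3) = 1.
  α_3 = 6: Horner steps 5 → 5, so m(6) = 5.
  α_4 = 10: Horner steps 5 → 3, so m(10) = 3.
  α_5 = 9: Horner steps 5 → 9, so m(9) = 9.
Codeword c = [10, 1, 5, 3, 9] ∈ F_11^5.


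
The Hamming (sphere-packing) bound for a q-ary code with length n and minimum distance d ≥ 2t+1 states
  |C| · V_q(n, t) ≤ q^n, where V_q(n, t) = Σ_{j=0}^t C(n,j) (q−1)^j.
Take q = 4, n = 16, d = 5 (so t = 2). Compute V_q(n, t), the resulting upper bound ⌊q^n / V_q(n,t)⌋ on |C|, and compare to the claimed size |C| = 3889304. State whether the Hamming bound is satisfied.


V_q(n, t) = 1129, q^n = 4294967296, Hamming bound = 3804222, |C| = 3889304 > bound (violated).

Step 1: Compute V_q(n, t) = Σ_{j=0}^2 C(n, j) (q−1)^j.
  j = 0: C(16,0)·(3)^0 = 1·1 = 1.
  j = 1: C(16,1)·(3)^1 = 16·3 = 48.
  j = 2: C(16,2)·(3)^2 = 120·9 = 1080.
  V_q(n, t) = 1 + 48 + 1080 = 1129.
Step 2: q^n = 4^16 = 4294967296.
Step 3: Hamming bound ⌊q^n / V_q(n,t)⌋ = ⌊4294967296/1129⌋ = 3804222.
Step 4: Compare |C| = 3889304 to 3804222: violated.
The claimed |C| lies above the Hamming bound, so no 4-ary code of length 16 with d ≥ 5 can have 3889304 codewords.
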